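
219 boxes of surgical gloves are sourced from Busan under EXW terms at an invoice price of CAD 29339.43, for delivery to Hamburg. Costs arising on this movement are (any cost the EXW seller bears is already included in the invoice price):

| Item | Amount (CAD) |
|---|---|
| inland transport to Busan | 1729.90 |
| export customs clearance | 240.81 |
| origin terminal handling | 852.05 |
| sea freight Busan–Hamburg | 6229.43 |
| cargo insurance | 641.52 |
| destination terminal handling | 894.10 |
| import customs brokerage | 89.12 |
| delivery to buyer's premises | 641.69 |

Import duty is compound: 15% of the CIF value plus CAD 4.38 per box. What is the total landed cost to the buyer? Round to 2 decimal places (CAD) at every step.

Total landed cost: CAD 47472.24

EXW: the seller makes goods available at their premises; the buyer bears all onward costs.
CIF value = EXW price + inland to port + export clearance + origin terminal + freight + insurance = 29339.43 + 1729.90 + 240.81 + 852.05 + 6229.43 + 641.52 = 39033.14
Ad valorem component: 39033.14 × 15% = 5854.97
Specific component: 219 × 4.38 = 959.22
Import duty = 5854.97 + 959.22 = 6814.19
Buyer bears: inland to port 1729.90 + export clearance 240.81 + origin terminal 852.05 + freight 6229.43 + insurance 641.52 + destination terminal 894.10 + brokerage 89.12 + delivery 641.69 + duty 6814.19 = 18132.81
Landed cost = invoice 29339.43 + 18132.81 = 47472.24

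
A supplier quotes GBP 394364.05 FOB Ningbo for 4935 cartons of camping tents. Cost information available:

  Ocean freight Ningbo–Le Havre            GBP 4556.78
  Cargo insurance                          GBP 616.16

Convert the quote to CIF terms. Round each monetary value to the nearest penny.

CIF price: GBP 399536.99

From FOB to CIF, the seller additionally bears: freight, insurance.
CIF price = 394364.05 + 4556.78 + 616.16 = 399536.99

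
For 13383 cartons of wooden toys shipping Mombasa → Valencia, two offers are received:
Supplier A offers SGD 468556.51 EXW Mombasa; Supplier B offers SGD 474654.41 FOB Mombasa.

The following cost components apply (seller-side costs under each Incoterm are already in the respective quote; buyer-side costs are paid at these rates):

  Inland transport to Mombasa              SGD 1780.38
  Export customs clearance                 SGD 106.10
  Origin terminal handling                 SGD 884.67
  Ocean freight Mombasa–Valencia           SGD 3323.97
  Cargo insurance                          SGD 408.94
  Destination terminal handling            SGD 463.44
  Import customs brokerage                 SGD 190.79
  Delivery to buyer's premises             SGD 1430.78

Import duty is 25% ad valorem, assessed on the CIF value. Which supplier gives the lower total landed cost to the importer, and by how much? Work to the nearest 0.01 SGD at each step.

Supplier A is cheaper by SGD 4158.44

Supplier A (EXW):
CIF value = EXW price + inland to port + export clearance + origin terminal + freight + insurance = 468556.51 + 1780.38 + 106.10 + 884.67 + 3323.97 + 408.94 = 475060.57
Import duty = 475060.57 × 25% = 118765.14
Buyer bears (A): 1780.38 + 106.10 + 884.67 + 3323.97 + 408.94 + 463.44 + 190.79 + 1430.78 = 8589.07
Landed cost (A) = invoice 468556.51 + 8589.07 + duty 118765.14 = 595910.72
Supplier B (FOB):
CIF value = FOB price + freight + insurance = 474654.41 + 3323.97 + 408.94 = 478387.32
Import duty = 478387.32 × 25% = 119596.83
Buyer bears (B): 3323.97 + 408.94 + 463.44 + 190.79 + 1430.78 = 5817.92
Landed cost (B) = invoice 474654.41 + 5817.92 + duty 119596.83 = 600069.16
Difference = |595910.72 − 600069.16| = 4158.44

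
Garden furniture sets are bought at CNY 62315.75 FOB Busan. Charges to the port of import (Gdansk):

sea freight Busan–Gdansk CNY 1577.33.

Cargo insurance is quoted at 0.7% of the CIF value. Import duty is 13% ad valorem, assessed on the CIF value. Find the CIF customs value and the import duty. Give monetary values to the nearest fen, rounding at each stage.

Let C be the CIF value. C = FOB price + freight + 0.7% × C
C − 0.7% × C = 62315.75 + 1577.33
0.993 × C = 63893.08
C = 63893.08 / 0.993 = 64343.48
Insurance premium = 0.7% × 64343.48 = 450.40
Import duty = 64343.48 × 13% = 8364.65

CIF value: CNY 64343.48; import duty: CNY 8364.65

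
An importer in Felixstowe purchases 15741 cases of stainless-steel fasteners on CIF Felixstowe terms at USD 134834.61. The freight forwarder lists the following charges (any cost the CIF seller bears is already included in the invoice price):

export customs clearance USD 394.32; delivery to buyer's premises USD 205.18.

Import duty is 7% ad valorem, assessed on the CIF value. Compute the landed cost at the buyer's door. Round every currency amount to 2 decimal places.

CIF: the seller pays costs through ocean freight and marine insurance to the destination port.
Already in the invoice (seller's account under CIF): export clearance — exclude.
The CIF price already equals the CIF value: 134834.61
Import duty = 134834.61 × 7% = 9438.42
Buyer bears: delivery 205.18 + duty 9438.42 = 9643.60
Landed cost = invoice 134834.61 + 9643.60 = 144478.21

Total landed cost: USD 144478.21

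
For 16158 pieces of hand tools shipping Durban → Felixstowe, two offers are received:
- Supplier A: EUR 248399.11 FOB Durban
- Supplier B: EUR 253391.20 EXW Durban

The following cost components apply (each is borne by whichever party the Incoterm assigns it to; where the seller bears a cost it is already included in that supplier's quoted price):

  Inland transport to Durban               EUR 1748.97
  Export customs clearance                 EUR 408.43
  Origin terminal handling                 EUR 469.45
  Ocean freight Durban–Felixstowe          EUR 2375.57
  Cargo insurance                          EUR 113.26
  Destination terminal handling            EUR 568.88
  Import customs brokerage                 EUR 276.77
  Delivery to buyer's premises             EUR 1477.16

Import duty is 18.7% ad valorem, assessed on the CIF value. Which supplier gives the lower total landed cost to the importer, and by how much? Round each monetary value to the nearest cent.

Supplier A is cheaper by EUR 9043.69

Supplier A (FOB):
CIF value = FOB price + freight + insurance = 248399.11 + 2375.57 + 113.26 = 250887.94
Import duty = 250887.94 × 18.7% = 46916.04
Buyer bears (A): 2375.57 + 113.26 + 568.88 + 276.77 + 1477.16 = 4811.64
Landed cost (A) = invoice 248399.11 + 4811.64 + duty 46916.04 = 300126.79
Supplier B (EXW):
CIF value = EXW price + inland to port + export clearance + origin terminal + freight + insurance = 253391.20 + 1748.97 + 408.43 + 469.45 + 2375.57 + 113.26 = 258506.88
Import duty = 258506.88 × 18.7% = 48340.79
Buyer bears (B): 1748.97 + 408.43 + 469.45 + 2375.57 + 113.26 + 568.88 + 276.77 + 1477.16 = 7438.49
Landed cost (B) = invoice 253391.20 + 7438.49 + duty 48340.79 = 309170.48
Difference = |300126.79 − 309170.48| = 9043.69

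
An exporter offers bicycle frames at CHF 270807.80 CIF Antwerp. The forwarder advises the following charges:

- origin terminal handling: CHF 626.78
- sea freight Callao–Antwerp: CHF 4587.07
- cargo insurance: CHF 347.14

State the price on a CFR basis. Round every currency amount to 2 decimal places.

CFR price: CHF 270460.66

Not relevant to the conversion: origin terminal, freight — on the seller under both CIF and CFR; already in the CIF price and stays in the CFR price.
From CIF to CFR, the seller no longer bears: insurance.
CFR price = 270807.80 − 347.14 = 270460.66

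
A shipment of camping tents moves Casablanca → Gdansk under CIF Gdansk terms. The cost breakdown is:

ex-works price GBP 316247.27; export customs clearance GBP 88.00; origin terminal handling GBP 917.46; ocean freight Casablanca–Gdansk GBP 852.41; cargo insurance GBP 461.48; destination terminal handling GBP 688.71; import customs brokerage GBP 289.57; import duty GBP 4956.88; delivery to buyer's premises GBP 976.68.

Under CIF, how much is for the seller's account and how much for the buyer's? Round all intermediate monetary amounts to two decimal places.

CIF: the seller pays costs through ocean freight and marine insurance to the destination port.
Seller's account: goods 316247.27 + export clearance 88.00 + origin terminal 917.46 + freight 852.41 + insurance 461.48 = 318566.62
Buyer's account: destination terminal 688.71 + brokerage 289.57 + duty 4956.88 + delivery 976.68 = 6911.84

Seller: GBP 318566.62; buyer: GBP 6911.84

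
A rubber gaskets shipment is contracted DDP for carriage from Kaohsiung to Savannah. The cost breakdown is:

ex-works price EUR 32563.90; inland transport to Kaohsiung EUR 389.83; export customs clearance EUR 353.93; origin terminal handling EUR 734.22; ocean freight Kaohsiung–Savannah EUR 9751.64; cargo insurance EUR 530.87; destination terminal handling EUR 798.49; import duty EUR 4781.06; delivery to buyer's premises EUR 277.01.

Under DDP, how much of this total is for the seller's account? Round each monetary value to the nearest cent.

Seller's account: EUR 50180.95

DDP: the seller bears all costs including import duty.
Seller's account: goods 32563.90 + inland to port 389.83 + export clearance 353.93 + origin terminal 734.22 + freight 9751.64 + insurance 530.87 + destination terminal 798.49 + duty 4781.06 + delivery 277.01 = 50180.95
Buyer's account: 0.00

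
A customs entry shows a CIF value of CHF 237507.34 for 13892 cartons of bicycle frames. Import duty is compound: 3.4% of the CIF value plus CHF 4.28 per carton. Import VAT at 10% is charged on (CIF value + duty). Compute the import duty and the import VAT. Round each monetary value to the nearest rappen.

Import duty: CHF 67533.01; import VAT: CHF 30504.04

Ad valorem component: 237507.34 × 3.4% = 8075.25
Specific component: 13892 × 4.28 = 59457.76
Import duty = 8075.25 + 59457.76 = 67533.01
VAT base = CIF + duty = 237507.34 + 67533.01 = 305040.35
Import VAT = 305040.35 × 10% = 30504.04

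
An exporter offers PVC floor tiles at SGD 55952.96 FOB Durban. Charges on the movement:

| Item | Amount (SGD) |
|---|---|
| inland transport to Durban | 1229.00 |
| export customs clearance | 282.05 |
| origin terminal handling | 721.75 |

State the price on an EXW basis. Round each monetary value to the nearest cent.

EXW price: SGD 53720.16

From FOB to EXW, the seller no longer bears: inland to port, export clearance, origin terminal.
EXW price = 55952.96 − 1229.00 − 282.05 − 721.75 = 53720.16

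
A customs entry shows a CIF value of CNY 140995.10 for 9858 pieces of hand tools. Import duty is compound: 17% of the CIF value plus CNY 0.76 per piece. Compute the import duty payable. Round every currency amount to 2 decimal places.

Ad valorem component: 140995.10 × 17% = 23969.17
Specific component: 9858 × 0.76 = 7492.08
Import duty = 23969.17 + 7492.08 = 31461.25

Import duty: CNY 31461.25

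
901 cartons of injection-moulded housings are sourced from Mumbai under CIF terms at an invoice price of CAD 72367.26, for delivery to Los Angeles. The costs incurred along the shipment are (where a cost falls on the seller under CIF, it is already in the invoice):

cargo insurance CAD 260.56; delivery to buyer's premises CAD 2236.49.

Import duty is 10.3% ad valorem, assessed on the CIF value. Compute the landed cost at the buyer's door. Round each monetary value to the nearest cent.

Total landed cost: CAD 82057.58

CIF: the seller pays costs through ocean freight and marine insurance to the destination port.
Already in the invoice (seller's account under CIF): insurance — exclude.
The CIF price already equals the CIF value: 72367.26
Import duty = 72367.26 × 10.3% = 7453.83
Buyer bears: delivery 2236.49 + duty 7453.83 = 9690.32
Landed cost = invoice 72367.26 + 9690.32 = 82057.58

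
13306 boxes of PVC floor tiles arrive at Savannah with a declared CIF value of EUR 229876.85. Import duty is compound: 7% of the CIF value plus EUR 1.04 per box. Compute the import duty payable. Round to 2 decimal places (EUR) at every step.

Import duty: EUR 29929.62

Ad valorem component: 229876.85 × 7% = 16091.38
Specific component: 13306 × 1.04 = 13838.24
Import duty = 16091.38 + 13838.24 = 29929.62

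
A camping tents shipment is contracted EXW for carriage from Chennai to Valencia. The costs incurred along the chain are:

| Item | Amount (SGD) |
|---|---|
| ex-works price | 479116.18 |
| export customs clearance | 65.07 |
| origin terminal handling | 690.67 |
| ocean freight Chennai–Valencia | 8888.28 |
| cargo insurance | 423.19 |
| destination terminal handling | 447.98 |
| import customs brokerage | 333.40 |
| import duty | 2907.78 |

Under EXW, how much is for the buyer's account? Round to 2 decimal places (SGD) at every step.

Buyer's account: SGD 13756.37

EXW: the seller makes goods available at their premises; the buyer bears all onward costs.
Seller's account: goods 479116.18 = 479116.18
Buyer's account: export clearance 65.07 + origin terminal 690.67 + freight 8888.28 + insurance 423.19 + destination terminal 447.98 + brokerage 333.40 + duty 2907.78 = 13756.37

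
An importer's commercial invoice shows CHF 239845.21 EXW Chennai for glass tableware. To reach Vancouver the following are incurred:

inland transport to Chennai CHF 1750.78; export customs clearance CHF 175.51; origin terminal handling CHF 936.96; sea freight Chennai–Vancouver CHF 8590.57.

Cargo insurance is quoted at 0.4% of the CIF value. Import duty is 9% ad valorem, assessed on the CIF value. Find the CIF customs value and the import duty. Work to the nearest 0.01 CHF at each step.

Let C be the CIF value. C = EXW price + pre-shipment costs + freight + 0.4% × C
C − 0.4% × C = 239845.21 + 1750.78 + 175.51 + 936.96 + 8590.57
0.996 × C = 251299.03
C = 251299.03 / 0.996 = 252308.26
Insurance premium = 0.4% × 252308.26 = 1009.23
Import duty = 252308.26 × 9% = 22707.74

CIF value: CHF 252308.26; import duty: CHF 22707.74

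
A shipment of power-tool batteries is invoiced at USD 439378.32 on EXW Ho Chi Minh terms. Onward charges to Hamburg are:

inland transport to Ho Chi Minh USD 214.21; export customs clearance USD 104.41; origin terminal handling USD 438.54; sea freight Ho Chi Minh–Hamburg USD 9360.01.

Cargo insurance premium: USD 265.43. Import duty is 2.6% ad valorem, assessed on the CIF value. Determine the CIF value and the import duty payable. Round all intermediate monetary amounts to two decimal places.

CIF = EXW price + pre-shipment costs + freight + insurance
CIF = 439378.32 + 214.21 + 104.41 + 438.54 + 9360.01 + 265.43 = 449760.92
Import duty = 449760.92 × 2.6% = 11693.78

CIF value: USD 449760.92; import duty: USD 11693.78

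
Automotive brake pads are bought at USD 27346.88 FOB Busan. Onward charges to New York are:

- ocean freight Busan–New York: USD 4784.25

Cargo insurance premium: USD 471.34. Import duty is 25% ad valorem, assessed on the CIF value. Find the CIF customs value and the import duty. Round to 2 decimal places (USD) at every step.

CIF value: USD 32602.47; import duty: USD 8150.62

CIF = FOB price + freight + insurance
CIF = 27346.88 + 4784.25 + 471.34 = 32602.47
Import duty = 32602.47 × 25% = 8150.62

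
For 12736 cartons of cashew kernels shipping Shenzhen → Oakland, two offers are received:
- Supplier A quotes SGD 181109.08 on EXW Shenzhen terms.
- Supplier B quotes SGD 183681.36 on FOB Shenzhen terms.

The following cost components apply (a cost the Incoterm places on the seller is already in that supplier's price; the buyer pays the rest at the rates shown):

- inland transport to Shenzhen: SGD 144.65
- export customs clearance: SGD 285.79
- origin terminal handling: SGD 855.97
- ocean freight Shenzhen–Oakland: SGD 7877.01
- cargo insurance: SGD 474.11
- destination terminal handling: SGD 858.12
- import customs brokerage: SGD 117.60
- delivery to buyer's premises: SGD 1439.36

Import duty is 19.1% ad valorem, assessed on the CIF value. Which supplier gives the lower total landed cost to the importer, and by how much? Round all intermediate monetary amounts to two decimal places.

Supplier A (EXW):
CIF value = EXW price + inland to port + export clearance + origin terminal + freight + insurance = 181109.08 + 144.65 + 285.79 + 855.97 + 7877.01 + 474.11 = 190746.61
Import duty = 190746.61 × 19.1% = 36432.60
Buyer bears (A): 144.65 + 285.79 + 855.97 + 7877.01 + 474.11 + 858.12 + 117.60 + 1439.36 = 12052.61
Landed cost (A) = invoice 181109.08 + 12052.61 + duty 36432.60 = 229594.29
Supplier B (FOB):
CIF value = FOB price + freight + insurance = 183681.36 + 7877.01 + 474.11 = 192032.48
Import duty = 192032.48 × 19.1% = 36678.20
Buyer bears (B): 7877.01 + 474.11 + 858.12 + 117.60 + 1439.36 = 10766.20
Landed cost (B) = invoice 183681.36 + 10766.20 + duty 36678.20 = 231125.76
Difference = |229594.29 − 231125.76| = 1531.47

Supplier A is cheaper by SGD 1531.47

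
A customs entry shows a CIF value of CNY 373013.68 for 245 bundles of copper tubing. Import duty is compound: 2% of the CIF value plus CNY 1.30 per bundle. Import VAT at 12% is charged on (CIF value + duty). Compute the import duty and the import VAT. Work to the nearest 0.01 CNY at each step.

Import duty: CNY 7778.77; import VAT: CNY 45695.09

Ad valorem component: 373013.68 × 2% = 7460.27
Specific component: 245 × 1.30 = 318.50
Import duty = 7460.27 + 318.50 = 7778.77
VAT base = CIF + duty = 373013.68 + 7778.77 = 380792.45
Import VAT = 380792.45 × 12% = 45695.09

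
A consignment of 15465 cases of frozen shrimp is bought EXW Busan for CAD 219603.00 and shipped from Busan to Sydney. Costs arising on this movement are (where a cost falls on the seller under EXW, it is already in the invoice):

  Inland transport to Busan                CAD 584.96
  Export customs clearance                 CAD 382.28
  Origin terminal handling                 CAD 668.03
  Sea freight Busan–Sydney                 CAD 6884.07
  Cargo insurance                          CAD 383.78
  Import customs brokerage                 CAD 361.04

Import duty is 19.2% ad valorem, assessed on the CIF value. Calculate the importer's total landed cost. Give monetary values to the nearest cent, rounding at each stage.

Total landed cost: CAD 272740.34

EXW: the seller makes goods available at their premises; the buyer bears all onward costs.
CIF value = EXW price + inland to port + export clearance + origin terminal + freight + insurance = 219603.00 + 584.96 + 382.28 + 668.03 + 6884.07 + 383.78 = 228506.12
Import duty = 228506.12 × 19.2% = 43873.18
Buyer bears: inland to port 584.96 + export clearance 382.28 + origin terminal 668.03 + freight 6884.07 + insurance 383.78 + brokerage 361.04 + duty 43873.18 = 53137.34
Landed cost = invoice 219603.00 + 53137.34 = 272740.34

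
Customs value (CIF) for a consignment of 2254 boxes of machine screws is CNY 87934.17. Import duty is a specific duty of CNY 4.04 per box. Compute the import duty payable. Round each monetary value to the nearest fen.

Import duty: CNY 9106.16

Import duty = 2254 × 4.04 = 9106.16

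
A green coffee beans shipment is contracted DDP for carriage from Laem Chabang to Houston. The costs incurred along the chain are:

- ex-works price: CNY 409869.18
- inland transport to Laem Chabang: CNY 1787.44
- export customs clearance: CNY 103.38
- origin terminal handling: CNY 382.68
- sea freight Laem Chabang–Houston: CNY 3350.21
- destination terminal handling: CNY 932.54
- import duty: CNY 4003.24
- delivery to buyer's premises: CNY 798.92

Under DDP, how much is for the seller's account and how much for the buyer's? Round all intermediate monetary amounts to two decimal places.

DDP: the seller bears all costs including import duty.
Seller's account: goods 409869.18 + inland to port 1787.44 + export clearance 103.38 + origin terminal 382.68 + freight 3350.21 + destination terminal 932.54 + duty 4003.24 + delivery 798.92 = 421227.59
Buyer's account: 0.00

Seller: CNY 421227.59; buyer: CNY 0.00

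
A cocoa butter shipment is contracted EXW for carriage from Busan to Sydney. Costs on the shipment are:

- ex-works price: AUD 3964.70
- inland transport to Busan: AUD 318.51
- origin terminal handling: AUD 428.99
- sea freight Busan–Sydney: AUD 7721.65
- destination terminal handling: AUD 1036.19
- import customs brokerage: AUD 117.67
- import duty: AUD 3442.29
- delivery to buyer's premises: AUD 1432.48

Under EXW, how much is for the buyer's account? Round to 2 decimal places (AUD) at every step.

Buyer's account: AUD 14497.78

EXW: the seller makes goods available at their premises; the buyer bears all onward costs.
Seller's account: goods 3964.70 = 3964.70
Buyer's account: inland to port 318.51 + origin terminal 428.99 + freight 7721.65 + destination terminal 1036.19 + brokerage 117.67 + duty 3442.29 + delivery 1432.48 = 14497.78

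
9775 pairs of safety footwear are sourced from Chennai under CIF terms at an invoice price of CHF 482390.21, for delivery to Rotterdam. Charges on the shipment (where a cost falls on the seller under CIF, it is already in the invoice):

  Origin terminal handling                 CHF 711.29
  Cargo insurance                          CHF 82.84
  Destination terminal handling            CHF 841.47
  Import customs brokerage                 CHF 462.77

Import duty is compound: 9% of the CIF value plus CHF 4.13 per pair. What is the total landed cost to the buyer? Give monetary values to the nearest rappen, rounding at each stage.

Total landed cost: CHF 567480.32

CIF: the seller pays costs through ocean freight and marine insurance to the destination port.
Already in the invoice (seller's account under CIF): origin terminal, insurance — exclude.
The CIF price already equals the CIF value: 482390.21
Ad valorem component: 482390.21 × 9% = 43415.12
Specific component: 9775 × 4.13 = 40370.75
Import duty = 43415.12 + 40370.75 = 83785.87
Buyer bears: destination terminal 841.47 + brokerage 462.77 + duty 83785.87 = 85090.11
Landed cost = invoice 482390.21 + 85090.11 = 567480.32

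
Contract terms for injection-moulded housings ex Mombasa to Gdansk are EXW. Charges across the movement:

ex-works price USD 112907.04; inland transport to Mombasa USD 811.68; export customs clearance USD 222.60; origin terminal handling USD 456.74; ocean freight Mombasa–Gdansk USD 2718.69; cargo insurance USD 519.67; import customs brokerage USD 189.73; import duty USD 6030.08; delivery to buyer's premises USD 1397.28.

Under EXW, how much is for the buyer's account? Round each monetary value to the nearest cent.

Buyer's account: USD 12346.47

EXW: the seller makes goods available at their premises; the buyer bears all onward costs.
Seller's account: goods 112907.04 = 112907.04
Buyer's account: inland to port 811.68 + export clearance 222.60 + origin terminal 456.74 + freight 2718.69 + insurance 519.67 + brokerage 189.73 + duty 6030.08 + delivery 1397.28 = 12346.47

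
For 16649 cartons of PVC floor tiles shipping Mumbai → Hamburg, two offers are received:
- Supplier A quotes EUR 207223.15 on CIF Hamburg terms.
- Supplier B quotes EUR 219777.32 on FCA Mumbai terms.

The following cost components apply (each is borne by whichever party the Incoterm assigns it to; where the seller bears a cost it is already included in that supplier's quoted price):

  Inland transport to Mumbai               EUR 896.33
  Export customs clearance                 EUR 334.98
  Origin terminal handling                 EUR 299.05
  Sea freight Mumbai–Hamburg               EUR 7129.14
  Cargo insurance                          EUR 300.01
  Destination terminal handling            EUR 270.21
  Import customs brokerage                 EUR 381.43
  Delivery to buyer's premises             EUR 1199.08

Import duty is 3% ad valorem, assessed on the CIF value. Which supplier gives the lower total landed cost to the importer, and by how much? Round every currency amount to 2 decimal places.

Supplier A (CIF):
The CIF price already equals the CIF value: 207223.15
Import duty = 207223.15 × 3% = 6216.69
Buyer bears (A): 270.21 + 381.43 + 1199.08 = 1850.72
Landed cost (A) = invoice 207223.15 + 1850.72 + duty 6216.69 = 215290.56
Supplier B (FCA):
CIF value = FCA price + origin terminal + freight + insurance = 219777.32 + 299.05 + 7129.14 + 300.01 = 227505.52
Import duty = 227505.52 × 3% = 6825.17
Buyer bears (B): 299.05 + 7129.14 + 300.01 + 270.21 + 381.43 + 1199.08 = 9578.92
Landed cost (B) = invoice 219777.32 + 9578.92 + duty 6825.17 = 236181.41
Difference = |215290.56 − 236181.41| = 20890.85

Supplier A is cheaper by EUR 20890.85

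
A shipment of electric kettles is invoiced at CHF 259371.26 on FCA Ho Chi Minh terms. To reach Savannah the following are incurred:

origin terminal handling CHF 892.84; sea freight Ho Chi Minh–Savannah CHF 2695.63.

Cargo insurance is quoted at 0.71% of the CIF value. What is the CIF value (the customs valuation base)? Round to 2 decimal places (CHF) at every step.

CIF value: CHF 264840.09

Let C be the CIF value. C = FCA price + pre-shipment costs + freight + 0.71% × C
C − 0.71% × C = 259371.26 + 892.84 + 2695.63
0.9929 × C = 262959.73
C = 262959.73 / 0.9929 = 264840.09
Insurance premium = 0.71% × 264840.09 = 1880.36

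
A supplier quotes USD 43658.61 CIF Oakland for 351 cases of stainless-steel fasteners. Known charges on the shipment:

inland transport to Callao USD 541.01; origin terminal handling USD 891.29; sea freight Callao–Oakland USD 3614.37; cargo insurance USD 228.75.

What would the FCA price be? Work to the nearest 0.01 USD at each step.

FCA price: USD 38924.20

Not relevant to the conversion: inland to port — on the seller under both CIF and FCA; already in the CIF price and stays in the FCA price.
From CIF to FCA, the seller no longer bears: origin terminal, freight, insurance.
FCA price = 43658.61 − 891.29 − 3614.37 − 228.75 = 38924.20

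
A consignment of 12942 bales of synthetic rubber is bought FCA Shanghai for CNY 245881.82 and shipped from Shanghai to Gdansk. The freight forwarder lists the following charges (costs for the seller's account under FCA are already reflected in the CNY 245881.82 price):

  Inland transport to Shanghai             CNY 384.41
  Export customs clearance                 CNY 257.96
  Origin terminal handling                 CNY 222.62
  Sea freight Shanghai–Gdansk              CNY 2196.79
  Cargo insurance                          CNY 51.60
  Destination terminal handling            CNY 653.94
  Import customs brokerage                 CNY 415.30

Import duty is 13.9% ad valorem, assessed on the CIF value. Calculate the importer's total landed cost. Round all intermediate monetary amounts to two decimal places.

FCA: the seller delivers export-cleared goods to the carrier; the buyer bears costs from that point.
Already in the invoice (seller's account under FCA): inland to port, export clearance — exclude.
CIF value = FCA price + origin terminal + freight + insurance = 245881.82 + 222.62 + 2196.79 + 51.60 = 248352.83
Import duty = 248352.83 × 13.9% = 34521.04
Buyer bears: origin terminal 222.62 + freight 2196.79 + insurance 51.60 + destination terminal 653.94 + brokerage 415.30 + duty 34521.04 = 38061.29
Landed cost = invoice 245881.82 + 38061.29 = 283943.11

Total landed cost: CNY 283943.11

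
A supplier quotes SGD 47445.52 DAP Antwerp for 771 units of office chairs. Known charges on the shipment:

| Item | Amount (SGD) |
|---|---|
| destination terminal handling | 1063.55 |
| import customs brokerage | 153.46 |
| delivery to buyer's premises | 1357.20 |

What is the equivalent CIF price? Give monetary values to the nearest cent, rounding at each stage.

Not relevant to the conversion: brokerage — on the buyer under both terms; not part of either seller's price.
From DAP to CIF, the seller no longer bears: destination terminal, delivery.
CIF price = 47445.52 − 1063.55 − 1357.20 = 45024.77

CIF price: SGD 45024.77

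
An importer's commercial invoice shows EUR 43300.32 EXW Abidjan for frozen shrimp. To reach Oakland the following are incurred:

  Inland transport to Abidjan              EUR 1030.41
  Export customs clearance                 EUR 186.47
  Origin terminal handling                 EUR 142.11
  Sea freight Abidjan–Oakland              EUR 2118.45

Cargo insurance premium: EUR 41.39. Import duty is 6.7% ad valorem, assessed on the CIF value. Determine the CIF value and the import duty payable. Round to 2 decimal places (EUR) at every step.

CIF value: EUR 46819.15; import duty: EUR 3136.88

CIF = EXW price + pre-shipment costs + freight + insurance
CIF = 43300.32 + 1030.41 + 186.47 + 142.11 + 2118.45 + 41.39 = 46819.15
Import duty = 46819.15 × 6.7% = 3136.88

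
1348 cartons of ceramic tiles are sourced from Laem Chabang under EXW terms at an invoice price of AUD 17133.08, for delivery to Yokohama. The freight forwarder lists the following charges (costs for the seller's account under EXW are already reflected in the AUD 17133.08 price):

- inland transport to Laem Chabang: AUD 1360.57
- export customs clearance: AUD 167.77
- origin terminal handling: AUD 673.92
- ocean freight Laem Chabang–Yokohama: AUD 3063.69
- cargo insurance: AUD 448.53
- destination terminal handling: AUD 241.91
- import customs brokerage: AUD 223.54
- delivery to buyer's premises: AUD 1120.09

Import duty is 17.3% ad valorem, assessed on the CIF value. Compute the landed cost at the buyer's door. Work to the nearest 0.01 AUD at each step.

Total landed cost: AUD 28385.73

EXW: the seller makes goods available at their premises; the buyer bears all onward costs.
CIF value = EXW price + inland to port + export clearance + origin terminal + freight + insurance = 17133.08 + 1360.57 + 167.77 + 673.92 + 3063.69 + 448.53 = 22847.56
Import duty = 22847.56 × 17.3% = 3952.63
Buyer bears: inland to port 1360.57 + export clearance 167.77 + origin terminal 673.92 + freight 3063.69 + insurance 448.53 + destination terminal 241.91 + brokerage 223.54 + delivery 1120.09 + duty 3952.63 = 11252.65
Landed cost = invoice 17133.08 + 11252.65 = 28385.73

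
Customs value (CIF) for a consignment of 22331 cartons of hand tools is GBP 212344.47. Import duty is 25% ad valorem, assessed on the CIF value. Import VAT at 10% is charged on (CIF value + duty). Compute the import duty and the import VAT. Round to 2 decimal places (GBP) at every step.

Import duty: GBP 53086.12; import VAT: GBP 26543.06

Import duty = 212344.47 × 25% = 53086.12
VAT base = CIF + duty = 212344.47 + 53086.12 = 265430.59
Import VAT = 265430.59 × 10% = 26543.06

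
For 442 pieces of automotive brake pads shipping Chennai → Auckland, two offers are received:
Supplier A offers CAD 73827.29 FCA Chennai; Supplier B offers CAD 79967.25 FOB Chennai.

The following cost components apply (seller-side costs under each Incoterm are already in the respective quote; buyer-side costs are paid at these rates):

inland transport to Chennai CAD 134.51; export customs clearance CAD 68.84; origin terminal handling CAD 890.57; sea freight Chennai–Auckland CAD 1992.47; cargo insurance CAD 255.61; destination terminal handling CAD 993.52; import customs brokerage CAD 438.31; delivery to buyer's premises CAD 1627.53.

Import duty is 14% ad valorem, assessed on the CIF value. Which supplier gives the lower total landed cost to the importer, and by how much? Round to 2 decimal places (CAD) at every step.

Supplier A is cheaper by CAD 5984.31

Supplier A (FCA):
CIF value = FCA price + origin terminal + freight + insurance = 73827.29 + 890.57 + 1992.47 + 255.61 = 76965.94
Import duty = 76965.94 × 14% = 10775.23
Buyer bears (A): 890.57 + 1992.47 + 255.61 + 993.52 + 438.31 + 1627.53 = 6198.01
Landed cost (A) = invoice 73827.29 + 6198.01 + duty 10775.23 = 90800.53
Supplier B (FOB):
CIF value = FOB price + freight + insurance = 79967.25 + 1992.47 + 255.61 = 82215.33
Import duty = 82215.33 × 14% = 11510.15
Buyer bears (B): 1992.47 + 255.61 + 993.52 + 438.31 + 1627.53 = 5307.44
Landed cost (B) = invoice 79967.25 + 5307.44 + duty 11510.15 = 96784.84
Difference = |90800.53 − 96784.84| = 5984.31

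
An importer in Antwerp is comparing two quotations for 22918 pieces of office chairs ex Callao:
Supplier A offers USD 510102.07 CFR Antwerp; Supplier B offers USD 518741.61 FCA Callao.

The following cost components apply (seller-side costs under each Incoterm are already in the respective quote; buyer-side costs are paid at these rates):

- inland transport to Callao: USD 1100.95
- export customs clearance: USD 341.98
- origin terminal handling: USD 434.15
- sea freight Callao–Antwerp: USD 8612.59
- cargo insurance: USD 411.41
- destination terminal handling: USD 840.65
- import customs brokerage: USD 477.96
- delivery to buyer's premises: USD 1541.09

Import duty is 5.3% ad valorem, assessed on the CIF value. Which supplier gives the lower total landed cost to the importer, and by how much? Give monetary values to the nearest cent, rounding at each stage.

Supplier A is cheaper by USD 18623.66

Supplier A (CFR):
CIF value = CFR price + insurance = 510102.07 + 411.41 = 510513.48
Import duty = 510513.48 × 5.3% = 27057.21
Buyer bears (A): 411.41 + 840.65 + 477.96 + 1541.09 = 3271.11
Landed cost (A) = invoice 510102.07 + 3271.11 + duty 27057.21 = 540430.39
Supplier B (FCA):
CIF value = FCA price + origin terminal + freight + insurance = 518741.61 + 434.15 + 8612.59 + 411.41 = 528199.76
Import duty = 528199.76 × 5.3% = 27994.59
Buyer bears (B): 434.15 + 8612.59 + 411.41 + 840.65 + 477.96 + 1541.09 = 12317.85
Landed cost (B) = invoice 518741.61 + 12317.85 + duty 27994.59 = 559054.05
Difference = |540430.39 − 559054.05| = 18623.66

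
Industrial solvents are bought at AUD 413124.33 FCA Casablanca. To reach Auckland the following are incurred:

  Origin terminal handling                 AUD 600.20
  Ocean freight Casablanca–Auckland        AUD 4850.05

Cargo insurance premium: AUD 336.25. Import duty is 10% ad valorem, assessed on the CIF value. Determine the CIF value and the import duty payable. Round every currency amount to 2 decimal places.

CIF value: AUD 418910.83; import duty: AUD 41891.08

CIF = FCA price + pre-shipment costs + freight + insurance
CIF = 413124.33 + 600.20 + 4850.05 + 336.25 = 418910.83
Import duty = 418910.83 × 10% = 41891.08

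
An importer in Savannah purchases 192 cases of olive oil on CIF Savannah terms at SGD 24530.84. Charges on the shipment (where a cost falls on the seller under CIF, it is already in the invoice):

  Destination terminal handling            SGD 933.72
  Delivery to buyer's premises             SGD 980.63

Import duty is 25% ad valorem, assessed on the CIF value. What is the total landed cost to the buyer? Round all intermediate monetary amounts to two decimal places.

Total landed cost: SGD 32577.90

CIF: the seller pays costs through ocean freight and marine insurance to the destination port.
The CIF price already equals the CIF value: 24530.84
Import duty = 24530.84 × 25% = 6132.71
Buyer bears: destination terminal 933.72 + delivery 980.63 + duty 6132.71 = 8047.06
Landed cost = invoice 24530.84 + 8047.06 = 32577.90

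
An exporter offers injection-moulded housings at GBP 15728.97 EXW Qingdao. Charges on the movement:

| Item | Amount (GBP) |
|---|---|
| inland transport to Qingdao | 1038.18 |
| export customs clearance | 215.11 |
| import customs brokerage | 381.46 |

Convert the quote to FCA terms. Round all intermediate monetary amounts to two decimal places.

FCA price: GBP 16982.26

Not relevant to the conversion: brokerage — on the buyer under both terms; not part of either seller's price.
From EXW to FCA, the seller additionally bears: inland to port, export clearance.
FCA price = 15728.97 + 1038.18 + 215.11 = 16982.26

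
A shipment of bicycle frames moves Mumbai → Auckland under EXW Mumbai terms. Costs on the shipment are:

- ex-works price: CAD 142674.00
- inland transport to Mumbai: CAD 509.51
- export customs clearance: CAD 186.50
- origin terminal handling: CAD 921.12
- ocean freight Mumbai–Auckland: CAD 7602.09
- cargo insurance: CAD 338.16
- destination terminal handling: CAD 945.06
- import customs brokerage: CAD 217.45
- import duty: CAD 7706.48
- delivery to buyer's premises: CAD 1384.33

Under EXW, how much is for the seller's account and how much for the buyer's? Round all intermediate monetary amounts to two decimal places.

EXW: the seller makes goods available at their premises; the buyer bears all onward costs.
Seller's account: goods 142674.00 = 142674.00
Buyer's account: inland to port 509.51 + export clearance 186.50 + origin terminal 921.12 + freight 7602.09 + insurance 338.16 + destination terminal 945.06 + brokerage 217.45 + duty 7706.48 + delivery 1384.33 = 19810.70

Seller: CAD 142674.00; buyer: CAD 19810.70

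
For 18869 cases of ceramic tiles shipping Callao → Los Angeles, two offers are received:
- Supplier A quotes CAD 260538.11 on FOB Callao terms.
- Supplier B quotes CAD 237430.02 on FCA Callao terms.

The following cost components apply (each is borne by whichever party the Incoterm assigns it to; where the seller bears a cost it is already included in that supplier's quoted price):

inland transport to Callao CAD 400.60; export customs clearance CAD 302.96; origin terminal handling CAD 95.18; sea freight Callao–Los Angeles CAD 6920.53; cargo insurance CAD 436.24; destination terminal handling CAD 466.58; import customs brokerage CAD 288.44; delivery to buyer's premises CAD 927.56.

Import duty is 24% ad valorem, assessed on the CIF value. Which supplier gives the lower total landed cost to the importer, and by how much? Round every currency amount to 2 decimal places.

Supplier A (FOB):
CIF value = FOB price + freight + insurance = 260538.11 + 6920.53 + 436.24 = 267894.88
Import duty = 267894.88 × 24% = 64294.77
Buyer bears (A): 6920.53 + 436.24 + 466.58 + 288.44 + 927.56 = 9039.35
Landed cost (A) = invoice 260538.11 + 9039.35 + duty 64294.77 = 333872.23
Supplier B (FCA):
CIF value = FCA price + origin terminal + freight + insurance = 237430.02 + 95.18 + 6920.53 + 436.24 = 244881.97
Import duty = 244881.97 × 24% = 58771.67
Buyer bears (B): 95.18 + 6920.53 + 436.24 + 466.58 + 288.44 + 927.56 = 9134.53
Landed cost (B) = invoice 237430.02 + 9134.53 + duty 58771.67 = 305336.22
Difference = |333872.23 − 305336.22| = 28536.01

Supplier B is cheaper by CAD 28536.01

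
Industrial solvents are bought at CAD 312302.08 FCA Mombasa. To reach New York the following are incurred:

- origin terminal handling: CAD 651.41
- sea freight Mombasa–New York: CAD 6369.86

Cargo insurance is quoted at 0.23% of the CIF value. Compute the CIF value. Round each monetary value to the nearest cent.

Let C be the CIF value. C = FCA price + pre-shipment costs + freight + 0.23% × C
C − 0.23% × C = 312302.08 + 651.41 + 6369.86
0.9977 × C = 319323.35
C = 319323.35 / 0.9977 = 320059.49
Insurance premium = 0.23% × 320059.49 = 736.14

CIF value: CAD 320059.49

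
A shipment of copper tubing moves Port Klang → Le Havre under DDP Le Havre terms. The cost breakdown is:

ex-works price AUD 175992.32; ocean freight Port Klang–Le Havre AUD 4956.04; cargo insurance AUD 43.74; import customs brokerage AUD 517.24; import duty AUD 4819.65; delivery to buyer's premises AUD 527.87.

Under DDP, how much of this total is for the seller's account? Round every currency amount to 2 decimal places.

DDP: the seller bears all costs including import duty.
Seller's account: goods 175992.32 + freight 4956.04 + insurance 43.74 + brokerage 517.24 + duty 4819.65 + delivery 527.87 = 186856.86
Buyer's account: 0.00

Seller's account: AUD 186856.86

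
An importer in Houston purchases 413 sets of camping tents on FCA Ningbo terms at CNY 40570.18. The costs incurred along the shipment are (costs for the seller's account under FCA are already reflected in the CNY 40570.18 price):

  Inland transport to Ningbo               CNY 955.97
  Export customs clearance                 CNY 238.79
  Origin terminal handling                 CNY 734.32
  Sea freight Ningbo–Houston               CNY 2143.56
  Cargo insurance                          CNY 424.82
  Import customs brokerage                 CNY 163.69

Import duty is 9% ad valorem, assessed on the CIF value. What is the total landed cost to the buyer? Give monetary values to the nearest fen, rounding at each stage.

Total landed cost: CNY 47985.13

FCA: the seller delivers export-cleared goods to the carrier; the buyer bears costs from that point.
Already in the invoice (seller's account under FCA): inland to port, export clearance — exclude.
CIF value = FCA price + origin terminal + freight + insurance = 40570.18 + 734.32 + 2143.56 + 424.82 = 43872.88
Import duty = 43872.88 × 9% = 3948.56
Buyer bears: origin terminal 734.32 + freight 2143.56 + insurance 424.82 + brokerage 163.69 + duty 3948.56 = 7414.95
Landed cost = invoice 40570.18 + 7414.95 = 47985.13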